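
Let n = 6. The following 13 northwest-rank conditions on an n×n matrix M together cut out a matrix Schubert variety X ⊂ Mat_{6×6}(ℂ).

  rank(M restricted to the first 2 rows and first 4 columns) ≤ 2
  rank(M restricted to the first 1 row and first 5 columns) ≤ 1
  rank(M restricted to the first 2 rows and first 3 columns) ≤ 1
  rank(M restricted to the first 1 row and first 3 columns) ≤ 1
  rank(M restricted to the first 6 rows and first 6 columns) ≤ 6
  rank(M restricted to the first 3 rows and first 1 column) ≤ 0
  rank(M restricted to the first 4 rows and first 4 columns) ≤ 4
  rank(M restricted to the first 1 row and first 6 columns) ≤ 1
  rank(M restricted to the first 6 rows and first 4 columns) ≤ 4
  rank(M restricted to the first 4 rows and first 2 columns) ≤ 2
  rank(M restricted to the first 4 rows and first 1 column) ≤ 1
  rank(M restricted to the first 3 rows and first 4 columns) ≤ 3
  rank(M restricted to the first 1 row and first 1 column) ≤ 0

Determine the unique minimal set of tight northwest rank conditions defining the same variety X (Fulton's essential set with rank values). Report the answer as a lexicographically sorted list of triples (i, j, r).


Reconstructing r_w from the 13 given conditions:

  i=1: 0 1 1 1 1 1
  i=2: 0 1 1 2 2 2
  i=3: 0 1 2 3 3 3
  i=4: 1 2 3 4 4 4
  i=5: 1 2 3 4 5 5
  i=6: 1 2 3 4 5 6

hence w(1..6) = (2, 4, 3, 1, 5, 6).

Fulton essential set (2 of the 4 Rothe cells):

[(2, 3, 1), (3, 1, 0)]


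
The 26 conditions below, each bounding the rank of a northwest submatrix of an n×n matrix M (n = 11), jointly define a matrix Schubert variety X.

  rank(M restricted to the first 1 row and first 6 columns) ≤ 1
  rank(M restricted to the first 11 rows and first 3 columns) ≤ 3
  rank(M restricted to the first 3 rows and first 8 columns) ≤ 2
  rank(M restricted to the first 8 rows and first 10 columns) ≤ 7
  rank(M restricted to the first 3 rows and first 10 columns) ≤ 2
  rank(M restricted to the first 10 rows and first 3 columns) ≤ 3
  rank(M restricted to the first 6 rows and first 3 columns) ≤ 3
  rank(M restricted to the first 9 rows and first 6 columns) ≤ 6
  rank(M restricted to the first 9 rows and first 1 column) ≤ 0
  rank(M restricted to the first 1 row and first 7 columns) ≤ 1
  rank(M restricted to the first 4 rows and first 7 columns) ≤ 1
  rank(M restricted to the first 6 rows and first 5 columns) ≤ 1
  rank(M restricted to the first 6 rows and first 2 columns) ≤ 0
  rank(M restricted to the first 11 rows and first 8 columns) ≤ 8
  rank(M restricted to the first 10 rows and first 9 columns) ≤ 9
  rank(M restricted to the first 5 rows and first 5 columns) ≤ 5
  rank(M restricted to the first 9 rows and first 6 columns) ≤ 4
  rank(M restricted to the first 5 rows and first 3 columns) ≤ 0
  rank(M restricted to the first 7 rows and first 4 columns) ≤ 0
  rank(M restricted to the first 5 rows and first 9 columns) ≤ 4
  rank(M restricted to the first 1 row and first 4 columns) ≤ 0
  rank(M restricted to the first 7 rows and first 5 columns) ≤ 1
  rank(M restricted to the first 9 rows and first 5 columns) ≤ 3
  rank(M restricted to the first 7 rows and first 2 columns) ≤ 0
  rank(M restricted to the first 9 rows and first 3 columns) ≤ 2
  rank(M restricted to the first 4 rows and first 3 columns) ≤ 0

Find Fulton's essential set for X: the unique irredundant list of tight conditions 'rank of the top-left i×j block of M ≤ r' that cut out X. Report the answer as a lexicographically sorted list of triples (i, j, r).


Rank table r_w(11×11) implied by the 26 constraints:

  i=1: 0  0  0  0  1  1  1  1  1  1  1
  i=2: 0  0  0  0  1  1  1  2  2  2  2
  i=3: 0  0  0  0  1  1  1  2  2  2  3
  i=4: 0  0  0  0  1  1  1  2  3  3  4
  i=5: 0  0  0  0  1  2  2  3  4  4  5
  i=6: 0  0  0  0  1  2  3  4  5  5  6
  i=7: 0  0  0  0  1  2  3  4  5  6  7
  i=8: 0  1  1  1  2  3  4  5  6  7  8
  i=9: 0  1  2  2  3  4  5  6  7  8  9
  i=10: 1  2  3  3  4  5  6  7  8  9  10
  i=11: 1  2  3  4  5  6  7  8  9  10  11

giving w = (5, 8, 11, 9, 6, 7, 10, 2, 3, 1, 4) via Δ²R.

Rothe diagram D(w) (38 cells), 4 SE-corners (essential conditions):

[(3, 10, 2), (4, 7, 1), (7, 4, 0), (9, 1, 0)]


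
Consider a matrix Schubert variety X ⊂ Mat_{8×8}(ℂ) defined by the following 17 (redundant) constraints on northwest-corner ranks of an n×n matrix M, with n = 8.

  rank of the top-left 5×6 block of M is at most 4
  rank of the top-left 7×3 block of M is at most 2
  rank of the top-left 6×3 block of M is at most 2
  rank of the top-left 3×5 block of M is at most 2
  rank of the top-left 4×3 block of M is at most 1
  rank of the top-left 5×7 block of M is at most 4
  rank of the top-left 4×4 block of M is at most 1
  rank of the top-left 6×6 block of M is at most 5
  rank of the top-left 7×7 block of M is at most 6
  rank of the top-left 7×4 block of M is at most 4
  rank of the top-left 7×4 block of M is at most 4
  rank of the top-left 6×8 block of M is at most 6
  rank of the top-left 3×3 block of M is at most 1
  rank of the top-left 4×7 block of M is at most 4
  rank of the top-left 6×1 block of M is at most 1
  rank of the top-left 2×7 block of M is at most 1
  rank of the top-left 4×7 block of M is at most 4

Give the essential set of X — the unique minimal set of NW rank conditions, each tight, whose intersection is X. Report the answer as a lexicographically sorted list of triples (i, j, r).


Rank table r_w(8×8) implied by the 17 constraints:

  R[1]: 1 1 1 1 1 1 1 1
  R[2]: 1 1 1 1 1 1 1 2
  R[3]: 1 1 1 1 2 2 2 3
  R[4]: 1 1 1 1 2 3 3 4
  R[5]: 1 2 2 2 3 4 4 5
  R[6]: 1 2 2 3 4 5 5 6
  R[7]: 1 2 2 3 4 5 6 7
  R[8]: 1 2 3 4 5 6 7 8

so w = (1, 8, 5, 6, 2, 4, 7, 3).

ℓ(w)=14; the 3 essential cells (i,j,r):

[(2, 7, 1), (4, 4, 1), (7, 3, 2)]


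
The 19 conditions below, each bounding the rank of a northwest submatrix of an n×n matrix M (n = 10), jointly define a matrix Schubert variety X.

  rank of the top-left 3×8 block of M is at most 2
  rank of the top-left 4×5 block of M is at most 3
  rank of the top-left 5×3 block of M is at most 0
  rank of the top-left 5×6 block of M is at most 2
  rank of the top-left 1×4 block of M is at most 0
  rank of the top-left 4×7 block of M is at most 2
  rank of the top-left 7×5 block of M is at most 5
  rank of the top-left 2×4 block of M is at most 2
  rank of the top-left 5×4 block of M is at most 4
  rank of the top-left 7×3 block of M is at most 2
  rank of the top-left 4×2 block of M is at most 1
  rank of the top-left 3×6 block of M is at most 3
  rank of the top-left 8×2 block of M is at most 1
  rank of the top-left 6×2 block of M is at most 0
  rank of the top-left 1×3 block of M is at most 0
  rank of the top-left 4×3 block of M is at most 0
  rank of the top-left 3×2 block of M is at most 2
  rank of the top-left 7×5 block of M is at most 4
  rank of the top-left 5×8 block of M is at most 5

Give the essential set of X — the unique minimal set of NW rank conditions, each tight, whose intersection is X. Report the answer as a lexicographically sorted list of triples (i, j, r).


The tightest implied rank at each (i,j), from the 19 conditions:

  R[1]: 0  0  0  0  1  1  1  1  1  1
  R[2]: 0  0  0  1  2  2  2  2  2  2
  R[3]: 0  0  0  1  2  2  2  2  3  3
  R[4]: 0  0  0  1  2  2  2  3  4  4
  R[5]: 0  0  0  1  2  2  3  4  5  5
  R[6]: 0  0  1  2  3  3  4  5  6  6
  R[7]: 1  1  2  3  4  4  5  6  7  7
  R[8]: 1  1  2  3  4  5  6  7  8  8
  R[9]: 1  2  3  4  5  6  7  8  9  9
  R[10]: 1  2  3  4  5  6  7  8  9  10

reading off 1-entries of Δ²R: w = (5, 4, 9, 8, 7, 3, 1, 6, 2, 10).

|D(w)|=25, |Ess(w)|=7:

[(1, 4, 0), (3, 8, 2), (4, 7, 2), (5, 3, 0), (5, 6, 2), (6, 2, 0), (8, 2, 1)]


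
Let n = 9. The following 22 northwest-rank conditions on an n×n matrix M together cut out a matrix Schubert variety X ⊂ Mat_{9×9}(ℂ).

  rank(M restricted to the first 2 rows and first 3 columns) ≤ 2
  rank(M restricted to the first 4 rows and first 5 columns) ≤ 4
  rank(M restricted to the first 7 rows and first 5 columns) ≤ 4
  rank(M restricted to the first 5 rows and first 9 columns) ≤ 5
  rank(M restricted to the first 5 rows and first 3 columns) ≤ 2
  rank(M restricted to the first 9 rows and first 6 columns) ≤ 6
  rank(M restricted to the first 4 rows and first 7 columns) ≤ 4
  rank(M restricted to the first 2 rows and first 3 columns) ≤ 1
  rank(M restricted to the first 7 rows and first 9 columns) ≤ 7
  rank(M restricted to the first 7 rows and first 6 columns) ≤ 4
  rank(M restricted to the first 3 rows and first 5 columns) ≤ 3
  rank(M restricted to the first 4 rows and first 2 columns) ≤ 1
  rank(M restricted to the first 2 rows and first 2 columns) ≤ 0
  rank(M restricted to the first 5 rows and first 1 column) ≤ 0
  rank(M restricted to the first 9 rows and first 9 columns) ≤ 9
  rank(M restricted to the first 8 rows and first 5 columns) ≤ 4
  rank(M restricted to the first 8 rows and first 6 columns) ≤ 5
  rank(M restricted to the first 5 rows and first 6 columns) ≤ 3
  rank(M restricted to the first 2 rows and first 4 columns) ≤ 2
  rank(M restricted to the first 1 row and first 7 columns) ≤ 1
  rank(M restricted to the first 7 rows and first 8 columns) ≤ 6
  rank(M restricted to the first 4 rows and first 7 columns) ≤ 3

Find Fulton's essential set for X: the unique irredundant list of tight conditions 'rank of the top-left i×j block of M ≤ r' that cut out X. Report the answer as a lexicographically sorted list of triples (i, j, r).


The tightest implied rank at each (i,j), from the 22 conditions:

  row 1: 0 0 1 1 1 1 1 1 1
  row 2: 0 0 1 2 2 2 2 2 2
  row 3: 0 1 2 3 3 3 3 3 3
  row 4: 0 1 2 3 3 3 3 4 4
  row 5: 0 1 2 3 3 3 4 5 5
  row 6: 1 2 3 4 4 4 5 6 6
  row 7: 1 2 3 4 4 4 5 6 7
  row 8: 1 2 3 4 4 5 6 7 8
  row 9: 1 2 3 4 5 6 7 8 9

hence w(1..9) = (3, 4, 2, 8, 7, 1, 9, 6, 5).

Fulton essential set (6 of the 15 Rothe cells):

[(2, 2, 0), (4, 7, 3), (5, 1, 0), (5, 6, 3), (7, 6, 4), (8, 5, 4)]


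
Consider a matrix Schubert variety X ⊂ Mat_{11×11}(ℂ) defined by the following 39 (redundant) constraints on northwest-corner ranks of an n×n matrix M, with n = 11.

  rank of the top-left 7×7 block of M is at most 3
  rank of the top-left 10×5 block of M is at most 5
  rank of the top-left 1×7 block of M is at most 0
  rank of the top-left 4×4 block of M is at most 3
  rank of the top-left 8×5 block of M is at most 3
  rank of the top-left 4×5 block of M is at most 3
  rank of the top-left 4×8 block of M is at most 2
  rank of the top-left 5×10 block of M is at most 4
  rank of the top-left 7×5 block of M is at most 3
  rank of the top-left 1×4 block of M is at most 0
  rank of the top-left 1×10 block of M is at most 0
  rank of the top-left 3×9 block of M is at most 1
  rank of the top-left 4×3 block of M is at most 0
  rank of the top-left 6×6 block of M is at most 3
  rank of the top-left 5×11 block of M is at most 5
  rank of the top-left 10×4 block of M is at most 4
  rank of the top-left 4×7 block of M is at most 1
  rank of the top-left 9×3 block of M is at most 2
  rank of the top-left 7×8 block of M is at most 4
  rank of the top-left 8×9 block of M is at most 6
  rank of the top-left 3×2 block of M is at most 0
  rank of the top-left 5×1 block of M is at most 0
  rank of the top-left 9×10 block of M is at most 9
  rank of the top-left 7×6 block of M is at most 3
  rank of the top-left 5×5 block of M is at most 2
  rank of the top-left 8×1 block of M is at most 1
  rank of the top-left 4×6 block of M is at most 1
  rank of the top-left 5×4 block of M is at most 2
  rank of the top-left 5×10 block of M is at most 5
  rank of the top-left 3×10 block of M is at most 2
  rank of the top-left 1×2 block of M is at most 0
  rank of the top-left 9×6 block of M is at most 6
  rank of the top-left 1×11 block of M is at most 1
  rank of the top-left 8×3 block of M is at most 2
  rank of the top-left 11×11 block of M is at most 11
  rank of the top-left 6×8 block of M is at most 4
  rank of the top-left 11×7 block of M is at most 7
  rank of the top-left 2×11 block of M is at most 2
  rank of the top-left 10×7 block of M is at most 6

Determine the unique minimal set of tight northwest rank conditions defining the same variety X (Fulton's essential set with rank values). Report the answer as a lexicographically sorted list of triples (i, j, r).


The tightest implied rank at each (i,j), from the 39 conditions:

  0, 0, 0, 0, 0, 0, 0, 0, 0, 0, 1
  0, 0, 0, 1, 1, 1, 1, 1, 1, 1, 2
  0, 0, 0, 1, 1, 1, 1, 1, 1, 2, 3
  0, 0, 0, 1, 1, 1, 1, 2, 2, 3, 4
  0, 1, 1, 2, 2, 2, 2, 3, 3, 4, 5
  1, 2, 2, 3, 3, 3, 3, 4, 4, 5, 6
  1, 2, 2, 3, 3, 3, 3, 4, 5, 6, 7
  1, 2, 2, 3, 3, 4, 4, 5, 6, 7, 8
  1, 2, 2, 3, 4, 5, 5, 6, 7, 8, 9
  1, 2, 3, 4, 5, 6, 6, 7, 8, 9, 10
  1, 2, 3, 4, 5, 6, 7, 8, 9, 10, 11

the unique w with this rank table is (11, 4, 10, 8, 2, 1, 9, 6, 5, 3, 7).

Rothe diagram D(w) (35 cells), 8 SE-corners (essential conditions):

[(1, 10, 0), (3, 9, 1), (4, 3, 0), (4, 7, 1), (5, 1, 0), (7, 7, 3), (8, 5, 3), (9, 3, 2)]


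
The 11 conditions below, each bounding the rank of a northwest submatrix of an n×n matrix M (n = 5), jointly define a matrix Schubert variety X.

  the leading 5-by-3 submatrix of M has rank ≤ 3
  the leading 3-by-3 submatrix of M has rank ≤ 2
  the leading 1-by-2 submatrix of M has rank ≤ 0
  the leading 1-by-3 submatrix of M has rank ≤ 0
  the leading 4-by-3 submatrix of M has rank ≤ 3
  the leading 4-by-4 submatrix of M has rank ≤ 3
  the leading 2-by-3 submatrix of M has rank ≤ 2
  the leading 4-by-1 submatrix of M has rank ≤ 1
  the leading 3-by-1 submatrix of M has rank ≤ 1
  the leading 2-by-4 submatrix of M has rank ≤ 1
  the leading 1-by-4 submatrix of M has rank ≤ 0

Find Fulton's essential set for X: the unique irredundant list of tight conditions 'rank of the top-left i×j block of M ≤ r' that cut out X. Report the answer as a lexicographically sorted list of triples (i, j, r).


Reconstructing r_w from the 11 given conditions:

  row 1: 0 0 0 0 1
  row 2: 1 1 1 1 2
  row 3: 1 2 2 2 3
  row 4: 1 2 3 3 4
  row 5: 1 2 3 4 5

so w = (5, 1, 2, 3, 4).

Rothe diagram D(w) (4 cells), 1 SE-corner (essential condition):

[(1, 4, 0)]


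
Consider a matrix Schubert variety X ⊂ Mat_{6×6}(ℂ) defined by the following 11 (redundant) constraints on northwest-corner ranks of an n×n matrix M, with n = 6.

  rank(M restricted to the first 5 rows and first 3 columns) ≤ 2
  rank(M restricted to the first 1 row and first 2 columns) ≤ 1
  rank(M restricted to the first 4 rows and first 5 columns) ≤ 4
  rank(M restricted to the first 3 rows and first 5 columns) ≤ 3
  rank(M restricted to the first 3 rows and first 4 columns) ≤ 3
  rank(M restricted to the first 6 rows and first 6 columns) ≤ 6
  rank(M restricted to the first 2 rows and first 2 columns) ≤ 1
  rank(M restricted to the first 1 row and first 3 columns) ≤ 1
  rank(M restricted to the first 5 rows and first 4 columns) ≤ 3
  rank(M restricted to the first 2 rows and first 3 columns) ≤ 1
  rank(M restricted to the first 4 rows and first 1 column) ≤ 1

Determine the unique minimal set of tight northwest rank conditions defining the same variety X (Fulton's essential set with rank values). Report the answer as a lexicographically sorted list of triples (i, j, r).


Computing R[i][j] = min implied NW-rank bound (n=6, 11 conditions):

  row 1: 1 | 1 | 1 | 1 | 1 | 1
  row 2: 1 | 1 | 1 | 2 | 2 | 2
  row 3: 1 | 2 | 2 | 3 | 3 | 3
  row 4: 1 | 2 | 2 | 3 | 4 | 4
  row 5: 1 | 2 | 2 | 3 | 4 | 5
  row 6: 1 | 2 | 3 | 4 | 5 | 6

so w = (1, 4, 2, 5, 6, 3).

ℓ(w)=4; the 2 essential cells (i,j,r):

[(2, 3, 1), (5, 3, 2)]


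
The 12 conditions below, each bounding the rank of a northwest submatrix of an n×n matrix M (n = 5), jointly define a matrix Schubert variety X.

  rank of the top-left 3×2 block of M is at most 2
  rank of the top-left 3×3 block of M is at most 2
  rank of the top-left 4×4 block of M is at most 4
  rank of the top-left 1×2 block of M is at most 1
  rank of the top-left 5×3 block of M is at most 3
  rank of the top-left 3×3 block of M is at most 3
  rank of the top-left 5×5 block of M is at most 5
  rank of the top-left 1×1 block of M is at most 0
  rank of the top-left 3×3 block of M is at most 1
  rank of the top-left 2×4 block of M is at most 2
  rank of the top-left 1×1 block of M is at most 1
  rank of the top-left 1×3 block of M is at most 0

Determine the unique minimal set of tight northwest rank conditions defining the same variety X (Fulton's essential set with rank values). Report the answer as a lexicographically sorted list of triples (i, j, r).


Propagating the 12 rank bounds to every northwest block:

  row 1: 0 0 0 1 1
  row 2: 1 1 1 2 2
  row 3: 1 1 1 2 3
  row 4: 1 2 2 3 4
  row 5: 1 2 3 4 5

hence w(1..5) = (4, 1, 5, 2, 3).

Rothe diagram D(w) (5 cells), 2 SE-corners (essential conditions):

[(1, 3, 0), (3, 3, 1)]


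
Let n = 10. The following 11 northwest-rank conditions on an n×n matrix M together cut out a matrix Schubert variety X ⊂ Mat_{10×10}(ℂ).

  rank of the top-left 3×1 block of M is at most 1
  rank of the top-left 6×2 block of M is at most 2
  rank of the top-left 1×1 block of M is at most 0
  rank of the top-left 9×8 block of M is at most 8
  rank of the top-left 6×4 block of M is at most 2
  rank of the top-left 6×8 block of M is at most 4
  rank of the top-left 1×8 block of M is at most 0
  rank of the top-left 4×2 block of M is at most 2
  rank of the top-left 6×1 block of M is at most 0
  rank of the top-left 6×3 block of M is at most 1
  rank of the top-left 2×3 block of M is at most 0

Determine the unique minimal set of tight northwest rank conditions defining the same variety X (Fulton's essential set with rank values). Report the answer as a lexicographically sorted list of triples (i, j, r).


Rank table r_w(10×10) implied by the 11 constraints:

  i=1: 0 0 0 0 0 0 0 0 1 1
  i=2: 0 0 0 1 1 1 1 1 2 2
  i=3: 0 1 1 2 2 2 2 2 3 3
  i=4: 0 1 1 2 3 3 3 3 4 4
  i=5: 0 1 1 2 3 4 4 4 5 5
  i=6: 0 1 1 2 3 4 4 4 5 6
  i=7: 1 2 2 3 4 5 5 5 6 7
  i=8: 1 2 3 4 5 6 6 6 7 8
  i=9: 1 2 3 4 5 6 7 7 8 9
  i=10: 1 2 3 4 5 6 7 8 9 10

the unique w with this rank table is (9, 4, 2, 5, 6, 10, 1, 3, 7, 8).

Fulton essential set (5 of the 20 Rothe cells):

[(1, 8, 0), (2, 3, 0), (6, 1, 0), (6, 3, 1), (6, 8, 4)]


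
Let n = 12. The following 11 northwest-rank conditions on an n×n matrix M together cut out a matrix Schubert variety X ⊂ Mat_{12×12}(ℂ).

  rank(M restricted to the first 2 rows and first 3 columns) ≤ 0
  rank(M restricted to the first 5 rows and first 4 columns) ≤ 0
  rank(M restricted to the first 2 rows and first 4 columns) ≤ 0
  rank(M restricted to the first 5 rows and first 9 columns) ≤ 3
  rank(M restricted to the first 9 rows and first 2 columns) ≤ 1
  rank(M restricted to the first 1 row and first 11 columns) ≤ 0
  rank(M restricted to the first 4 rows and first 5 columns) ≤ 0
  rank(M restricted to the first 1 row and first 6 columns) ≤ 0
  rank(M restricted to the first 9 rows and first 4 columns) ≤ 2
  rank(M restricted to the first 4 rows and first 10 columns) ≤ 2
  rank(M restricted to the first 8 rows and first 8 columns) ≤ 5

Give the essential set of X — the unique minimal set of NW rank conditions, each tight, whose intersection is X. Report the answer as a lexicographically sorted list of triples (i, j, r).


Rank table r_w(12×12) implied by the 11 constraints:

  R[1]: 0  0  0  0  0  0  0  0  0  0  0  1
  R[2]: 0  0  0  0  0  1  1  1  1  1  1  2
  R[3]: 0  0  0  0  0  1  2  2  2  2  2  3
  R[4]: 0  0  0  0  0  1  2  2  2  2  3  4
  R[5]: 0  0  0  0  1  2  3  3  3  3  4  5
  R[6]: 1  1  1  1  2  3  4  4  4  4  5  6
  R[7]: 1  1  2  2  3  4  5  5  5  5  6  7
  R[8]: 1  1  2  2  3  4  5  5  6  6  7  8
  R[9]: 1  1  2  2  3  4  5  6  7  7  8  9
  R[10]: 1  2  3  3  4  5  6  7  8  8  9  10
  R[11]: 1  2  3  4  5  6  7  8  9  9  10  11
  R[12]: 1  2  3  4  5  6  7  8  9  10  11  12

the unique w with this rank table is (12, 6, 7, 11, 5, 1, 3, 9, 8, 2, 4, 10).

7 SE-corners of the 39-cell Rothe diagram give Ess(w):

[(1, 11, 0), (4, 5, 0), (4, 10, 2), (5, 4, 0), (8, 8, 5), (9, 2, 1), (9, 4, 2)]


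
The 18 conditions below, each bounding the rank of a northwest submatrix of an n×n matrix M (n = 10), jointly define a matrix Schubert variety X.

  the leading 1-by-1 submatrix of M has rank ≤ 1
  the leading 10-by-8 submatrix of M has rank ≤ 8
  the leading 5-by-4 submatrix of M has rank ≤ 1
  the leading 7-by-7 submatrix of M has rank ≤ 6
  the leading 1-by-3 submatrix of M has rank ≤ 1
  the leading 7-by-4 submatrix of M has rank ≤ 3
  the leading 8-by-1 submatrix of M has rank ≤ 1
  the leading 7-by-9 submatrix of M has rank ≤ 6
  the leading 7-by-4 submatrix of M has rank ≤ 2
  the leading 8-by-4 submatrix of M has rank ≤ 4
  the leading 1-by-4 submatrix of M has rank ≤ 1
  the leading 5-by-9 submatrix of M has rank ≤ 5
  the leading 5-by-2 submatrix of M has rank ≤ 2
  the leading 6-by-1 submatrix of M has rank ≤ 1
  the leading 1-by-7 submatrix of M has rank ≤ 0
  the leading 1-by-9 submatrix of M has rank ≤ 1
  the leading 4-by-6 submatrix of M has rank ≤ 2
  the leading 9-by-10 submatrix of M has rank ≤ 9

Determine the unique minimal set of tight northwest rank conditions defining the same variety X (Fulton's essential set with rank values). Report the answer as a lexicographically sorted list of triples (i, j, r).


Recovering R(i,j) via the rank-extension bound from the 18 conditions:

  i=1: 0  0  0  0  0  0  0  1  1  1
  i=2: 1  1  1  1  1  1  1  2  2  2
  i=3: 1  1  1  1  2  2  2  3  3  3
  i=4: 1  1  1  1  2  2  3  4  4  4
  i=5: 1  1  1  1  2  3  4  5  5  5
  i=6: 1  2  2  2  3  4  5  6  6  6
  i=7: 1  2  2  2  3  4  5  6  6  7
  i=8: 1  2  3  3  4  5  6  7  7  8
  i=9: 1  2  3  4  5  6  7  8  8  9
  i=10: 1  2  3  4  5  6  7  8  9  10

second differences of R give the permutation w = (8, 1, 5, 7, 6, 2, 10, 3, 4, 9).

D(w) has 20 cells with 5 SE-corners; essential set:

[(1, 7, 0), (4, 6, 2), (5, 4, 1), (7, 4, 2), (7, 9, 6)]


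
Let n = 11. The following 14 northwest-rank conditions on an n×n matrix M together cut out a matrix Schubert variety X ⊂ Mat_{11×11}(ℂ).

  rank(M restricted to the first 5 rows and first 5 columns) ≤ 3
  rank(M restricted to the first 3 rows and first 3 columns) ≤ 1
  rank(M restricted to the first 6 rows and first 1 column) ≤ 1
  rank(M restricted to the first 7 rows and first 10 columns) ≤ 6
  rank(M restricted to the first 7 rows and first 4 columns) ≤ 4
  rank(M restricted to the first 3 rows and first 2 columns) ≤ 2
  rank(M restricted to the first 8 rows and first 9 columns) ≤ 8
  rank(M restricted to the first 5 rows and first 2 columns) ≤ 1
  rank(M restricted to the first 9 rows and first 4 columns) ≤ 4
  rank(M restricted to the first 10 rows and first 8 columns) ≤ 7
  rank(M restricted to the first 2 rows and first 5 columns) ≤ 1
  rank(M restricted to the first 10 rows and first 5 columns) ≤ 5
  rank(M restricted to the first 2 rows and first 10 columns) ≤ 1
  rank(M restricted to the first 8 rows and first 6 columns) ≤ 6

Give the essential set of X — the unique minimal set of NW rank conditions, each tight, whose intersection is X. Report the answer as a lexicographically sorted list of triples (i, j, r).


Propagating the 14 rank bounds to every northwest block:

  R[1]: 1  1  1  1  1  1  1  1  1  1  1
  R[2]: 1  1  1  1  1  1  1  1  1  1  2
  R[3]: 1  1  1  2  2  2  2  2  2  2  3
  R[4]: 1  1  2  3  3  3  3  3  3  3  4
  R[5]: 1  1  2  3  3  4  4  4  4  4  5
  R[6]: 1  2  3  4  4  5  5  5  5  5  6
  R[7]: 1  2  3  4  5  6  6  6  6  6  7
  R[8]: 1  2  3  4  5  6  7  7  7  7  8
  R[9]: 1  2  3  4  5  6  7  7  8  8  9
  R[10]: 1  2  3  4  5  6  7  7  8  9  10
  R[11]: 1  2  3  4  5  6  7  8  9  10  11

reading off 1-entries of Δ²R: w = (1, 11, 4, 3, 6, 2, 5, 7, 9, 10, 8).

ℓ(w)=16; the 5 essential cells (i,j,r):

[(2, 10, 1), (3, 3, 1), (5, 2, 1), (5, 5, 3), (10, 8, 7)]


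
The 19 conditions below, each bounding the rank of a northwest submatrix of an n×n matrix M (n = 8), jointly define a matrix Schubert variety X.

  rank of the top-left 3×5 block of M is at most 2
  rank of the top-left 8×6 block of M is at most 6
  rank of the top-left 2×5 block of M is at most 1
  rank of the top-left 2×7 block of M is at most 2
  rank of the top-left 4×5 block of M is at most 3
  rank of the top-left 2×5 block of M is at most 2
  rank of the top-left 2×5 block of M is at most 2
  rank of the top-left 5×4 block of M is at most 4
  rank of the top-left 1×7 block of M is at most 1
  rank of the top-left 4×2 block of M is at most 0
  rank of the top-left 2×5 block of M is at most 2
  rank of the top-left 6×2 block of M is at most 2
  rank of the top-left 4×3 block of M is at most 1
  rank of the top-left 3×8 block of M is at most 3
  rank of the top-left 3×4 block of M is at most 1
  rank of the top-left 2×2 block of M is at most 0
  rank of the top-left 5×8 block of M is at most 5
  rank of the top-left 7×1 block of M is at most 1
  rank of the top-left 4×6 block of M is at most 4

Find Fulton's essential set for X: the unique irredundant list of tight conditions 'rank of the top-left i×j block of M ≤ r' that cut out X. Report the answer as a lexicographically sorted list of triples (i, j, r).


Computing R[i][j] = min implied NW-rank bound (n=8, 19 conditions):

  i=1: 0  0  1  1  1  1  1  1
  i=2: 0  0  1  1  1  2  2  2
  i=3: 0  0  1  1  2  3  3  3
  i=4: 0  0  1  2  3  4  4  4
  i=5: 1  1  2  3  4  5  5  5
  i=6: 1  2  3  4  5  6  6  6
  i=7: 1  2  3  4  5  6  7  7
  i=8: 1  2  3  4  5  6  7  8

second differences of R give the permutation w = (3, 6, 5, 4, 1, 2, 7, 8).

Fulton essential set (3 of the 11 Rothe cells):

[(2, 5, 1), (3, 4, 1), (4, 2, 0)]


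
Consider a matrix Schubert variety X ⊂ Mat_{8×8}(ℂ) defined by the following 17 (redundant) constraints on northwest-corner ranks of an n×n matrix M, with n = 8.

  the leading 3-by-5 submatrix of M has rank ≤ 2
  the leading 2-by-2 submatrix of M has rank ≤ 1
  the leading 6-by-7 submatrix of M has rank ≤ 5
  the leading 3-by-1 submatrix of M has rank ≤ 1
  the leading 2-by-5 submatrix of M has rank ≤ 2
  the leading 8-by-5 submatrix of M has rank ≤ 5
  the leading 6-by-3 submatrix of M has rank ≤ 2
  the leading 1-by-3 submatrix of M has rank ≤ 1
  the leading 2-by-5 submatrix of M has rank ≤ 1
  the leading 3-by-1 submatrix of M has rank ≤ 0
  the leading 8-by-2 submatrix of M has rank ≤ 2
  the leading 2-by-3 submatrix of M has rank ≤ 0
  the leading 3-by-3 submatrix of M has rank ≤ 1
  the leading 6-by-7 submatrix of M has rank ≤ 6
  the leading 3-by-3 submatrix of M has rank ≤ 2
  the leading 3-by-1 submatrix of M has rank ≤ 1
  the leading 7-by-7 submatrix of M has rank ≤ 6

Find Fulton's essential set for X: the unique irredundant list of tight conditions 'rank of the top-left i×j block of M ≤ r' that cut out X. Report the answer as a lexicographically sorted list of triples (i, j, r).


Recovering R(i,j) via the rank-extension bound from the 17 conditions:

  0 0 0 1 1 1 1 1
  0 0 0 1 1 2 2 2
  0 1 1 2 2 3 3 3
  1 2 2 3 3 4 4 4
  1 2 2 3 4 5 5 5
  1 2 2 3 4 5 5 6
  1 2 3 4 5 6 6 7
  1 2 3 4 5 6 7 8

giving w = (4, 6, 2, 1, 5, 8, 3, 7) via Δ²R.

5 SE-corners of the 11-cell Rothe diagram give Ess(w):

[(2, 3, 0), (2, 5, 1), (3, 1, 0), (6, 3, 2), (6, 7, 5)]


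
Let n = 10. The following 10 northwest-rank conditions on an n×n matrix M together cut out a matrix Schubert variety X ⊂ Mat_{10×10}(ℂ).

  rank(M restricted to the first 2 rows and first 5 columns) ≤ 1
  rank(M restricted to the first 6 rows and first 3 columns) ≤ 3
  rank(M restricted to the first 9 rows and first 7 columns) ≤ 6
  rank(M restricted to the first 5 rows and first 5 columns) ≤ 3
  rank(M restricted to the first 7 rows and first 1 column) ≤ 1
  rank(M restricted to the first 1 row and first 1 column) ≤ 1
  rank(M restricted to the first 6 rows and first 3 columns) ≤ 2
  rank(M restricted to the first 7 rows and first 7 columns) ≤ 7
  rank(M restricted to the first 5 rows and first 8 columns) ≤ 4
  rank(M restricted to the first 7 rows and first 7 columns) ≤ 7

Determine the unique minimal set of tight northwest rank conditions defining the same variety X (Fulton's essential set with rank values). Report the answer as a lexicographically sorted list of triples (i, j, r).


The tightest implied rank at each (i,j), from the 10 conditions:

  R[1]: 1 1 1 1 1 1 1 1 1 1
  R[2]: 1 1 1 1 1 2 2 2 2 2
  R[3]: 1 2 2 2 2 3 3 3 3 3
  R[4]: 1 2 2 3 3 4 4 4 4 4
  R[5]: 1 2 2 3 3 4 4 4 5 5
  R[6]: 1 2 2 3 4 5 5 5 6 6
  R[7]: 1 2 3 4 5 6 6 6 7 7
  R[8]: 1 2 3 4 5 6 6 7 8 8
  R[9]: 1 2 3 4 5 6 6 7 8 9
  R[10]: 1 2 3 4 5 6 7 8 9 10

so w = (1, 6, 2, 4, 9, 5, 3, 8, 10, 7).

D(w) has 12 cells with 5 SE-corners; essential set:

[(2, 5, 1), (5, 5, 3), (5, 8, 4), (6, 3, 2), (9, 7, 6)]


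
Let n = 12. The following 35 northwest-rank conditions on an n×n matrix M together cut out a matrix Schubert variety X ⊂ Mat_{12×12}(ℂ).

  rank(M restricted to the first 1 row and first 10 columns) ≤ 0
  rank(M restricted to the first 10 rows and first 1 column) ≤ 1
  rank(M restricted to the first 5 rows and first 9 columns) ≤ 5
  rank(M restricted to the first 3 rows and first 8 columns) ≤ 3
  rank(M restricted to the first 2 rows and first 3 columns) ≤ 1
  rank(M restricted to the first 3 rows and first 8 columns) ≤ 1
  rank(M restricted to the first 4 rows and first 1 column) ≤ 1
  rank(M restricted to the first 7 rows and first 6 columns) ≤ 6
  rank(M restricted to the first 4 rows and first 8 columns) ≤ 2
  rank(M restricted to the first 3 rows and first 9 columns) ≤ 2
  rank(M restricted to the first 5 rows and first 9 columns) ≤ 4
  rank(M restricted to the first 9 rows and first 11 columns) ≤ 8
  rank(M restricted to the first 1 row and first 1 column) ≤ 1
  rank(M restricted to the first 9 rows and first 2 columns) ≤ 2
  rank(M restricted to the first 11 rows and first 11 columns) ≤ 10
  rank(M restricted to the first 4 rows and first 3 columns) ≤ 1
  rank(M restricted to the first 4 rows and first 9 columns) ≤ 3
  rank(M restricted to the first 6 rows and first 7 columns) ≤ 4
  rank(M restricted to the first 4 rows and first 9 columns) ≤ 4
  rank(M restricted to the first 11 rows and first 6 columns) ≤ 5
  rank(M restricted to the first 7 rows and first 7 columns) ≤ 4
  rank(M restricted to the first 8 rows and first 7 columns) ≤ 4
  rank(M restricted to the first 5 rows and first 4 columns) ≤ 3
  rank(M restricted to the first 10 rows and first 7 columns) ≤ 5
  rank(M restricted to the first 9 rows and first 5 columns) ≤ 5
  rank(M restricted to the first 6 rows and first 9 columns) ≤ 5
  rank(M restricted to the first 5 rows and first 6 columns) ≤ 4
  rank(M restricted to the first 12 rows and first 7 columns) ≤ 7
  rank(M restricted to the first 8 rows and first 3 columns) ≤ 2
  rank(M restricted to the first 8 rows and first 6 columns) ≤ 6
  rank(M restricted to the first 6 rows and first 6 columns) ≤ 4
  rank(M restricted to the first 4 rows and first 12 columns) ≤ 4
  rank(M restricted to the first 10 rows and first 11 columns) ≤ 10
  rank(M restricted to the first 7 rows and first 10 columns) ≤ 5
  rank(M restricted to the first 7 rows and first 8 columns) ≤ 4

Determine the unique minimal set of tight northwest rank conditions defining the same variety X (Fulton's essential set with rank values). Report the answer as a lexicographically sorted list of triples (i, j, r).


Reconstructing r_w from the 35 given conditions:

  R[1]: 0 | 0 | 0 | 0 | 0 | 0 | 0 | 0 | 0 | 0 | 1 | 1
  R[2]: 1 | 1 | 1 | 1 | 1 | 1 | 1 | 1 | 1 | 1 | 2 | 2
  R[3]: 1 | 1 | 1 | 1 | 1 | 1 | 1 | 1 | 2 | 2 | 3 | 3
  R[4]: 1 | 1 | 1 | 2 | 2 | 2 | 2 | 2 | 3 | 3 | 4 | 4
  R[5]: 1 | 2 | 2 | 3 | 3 | 3 | 3 | 3 | 4 | 4 | 5 | 5
  R[6]: 1 | 2 | 2 | 3 | 4 | 4 | 4 | 4 | 5 | 5 | 6 | 6
  R[7]: 1 | 2 | 2 | 3 | 4 | 4 | 4 | 4 | 5 | 5 | 6 | 7
  R[8]: 1 | 2 | 2 | 3 | 4 | 4 | 4 | 5 | 6 | 6 | 7 | 8
  R[9]: 1 | 2 | 3 | 4 | 5 | 5 | 5 | 6 | 7 | 7 | 8 | 9
  R[10]: 1 | 2 | 3 | 4 | 5 | 5 | 5 | 6 | 7 | 8 | 9 | 10
  R[11]: 1 | 2 | 3 | 4 | 5 | 5 | 6 | 7 | 8 | 9 | 10 | 11
  R[12]: 1 | 2 | 3 | 4 | 5 | 6 | 7 | 8 | 9 | 10 | 11 | 12

reading off 1-entries of Δ²R: w = (11, 1, 9, 4, 2, 5, 12, 8, 3, 10, 7, 6).

D(w) has 31 cells with 9 SE-corners; essential set:

[(1, 10, 0), (3, 8, 1), (4, 3, 1), (7, 8, 4), (7, 10, 5), (8, 3, 2), (8, 7, 4), (10, 7, 5), (11, 6, 5)]


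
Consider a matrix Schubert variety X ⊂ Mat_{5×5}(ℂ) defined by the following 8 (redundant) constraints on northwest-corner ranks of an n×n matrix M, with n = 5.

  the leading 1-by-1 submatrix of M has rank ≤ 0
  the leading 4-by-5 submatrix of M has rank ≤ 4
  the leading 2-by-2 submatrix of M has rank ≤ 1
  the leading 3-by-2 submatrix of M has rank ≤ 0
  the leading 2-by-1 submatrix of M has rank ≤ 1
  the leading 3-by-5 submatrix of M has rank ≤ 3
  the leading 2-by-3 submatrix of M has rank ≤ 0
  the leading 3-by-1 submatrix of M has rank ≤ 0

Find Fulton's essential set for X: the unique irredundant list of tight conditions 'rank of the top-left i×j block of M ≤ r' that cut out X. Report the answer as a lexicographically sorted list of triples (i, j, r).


The tightest implied rank at each (i,j), from the 8 conditions:

  R[1]: 0, 0, 0, 1, 1
  R[2]: 0, 0, 0, 1, 2
  R[3]: 0, 0, 1, 2, 3
  R[4]: 1, 1, 2, 3, 4
  R[5]: 1, 2, 3, 4, 5

the unique w with this rank table is (4, 5, 3, 1, 2).

|D(w)|=8, |Ess(w)|=2:

[(2, 3, 0), (3, 2, 0)]


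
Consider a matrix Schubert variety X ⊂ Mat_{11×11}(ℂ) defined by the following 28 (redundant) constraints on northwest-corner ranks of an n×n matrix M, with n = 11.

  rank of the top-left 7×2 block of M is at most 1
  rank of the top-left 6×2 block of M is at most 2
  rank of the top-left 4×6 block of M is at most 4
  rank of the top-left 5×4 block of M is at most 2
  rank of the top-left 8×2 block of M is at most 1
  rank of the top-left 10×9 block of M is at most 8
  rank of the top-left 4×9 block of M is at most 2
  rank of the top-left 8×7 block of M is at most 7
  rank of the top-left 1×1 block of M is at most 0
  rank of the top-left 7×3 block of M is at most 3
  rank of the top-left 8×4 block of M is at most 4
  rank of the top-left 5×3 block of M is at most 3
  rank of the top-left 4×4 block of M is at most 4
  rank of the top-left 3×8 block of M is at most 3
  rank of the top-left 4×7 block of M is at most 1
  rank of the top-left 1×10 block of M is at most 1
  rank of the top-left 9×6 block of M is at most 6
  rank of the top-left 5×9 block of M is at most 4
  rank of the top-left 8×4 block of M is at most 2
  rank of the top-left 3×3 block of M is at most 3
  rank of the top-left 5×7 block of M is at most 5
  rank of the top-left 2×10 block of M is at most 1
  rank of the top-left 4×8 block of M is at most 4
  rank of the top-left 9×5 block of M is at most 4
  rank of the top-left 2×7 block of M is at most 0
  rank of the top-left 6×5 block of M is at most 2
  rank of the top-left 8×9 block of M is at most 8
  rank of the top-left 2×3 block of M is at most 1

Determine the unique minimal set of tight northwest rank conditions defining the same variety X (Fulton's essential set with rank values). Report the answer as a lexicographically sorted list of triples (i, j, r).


Computing R[i][j] = min implied NW-rank bound (n=11, 28 conditions):

  row 1: 0 0 0 0 0 0 0 1 1 1 1
  row 2: 0 0 0 0 0 0 0 1 1 1 2
  row 3: 1 1 1 1 1 1 1 2 2 2 3
  row 4: 1 1 1 1 1 1 1 2 2 3 4
  row 5: 1 1 2 2 2 2 2 3 3 4 5
  row 6: 1 1 2 2 2 3 3 4 4 5 6
  row 7: 1 1 2 2 3 4 4 5 5 6 7
  row 8: 1 1 2 2 3 4 5 6 6 7 8
  row 9: 1 2 3 3 4 5 6 7 7 8 9
  row 10: 1 2 3 4 5 6 7 8 8 9 10
  row 11: 1 2 3 4 5 6 7 8 9 10 11

the unique w with this rank table is (8, 11, 1, 10, 3, 6, 5, 7, 2, 4, 9).

|D(w)|=31, |Ess(w)|=7:

[(2, 7, 0), (2, 10, 1), (4, 7, 1), (4, 9, 2), (6, 5, 2), (8, 2, 1), (8, 4, 2)]


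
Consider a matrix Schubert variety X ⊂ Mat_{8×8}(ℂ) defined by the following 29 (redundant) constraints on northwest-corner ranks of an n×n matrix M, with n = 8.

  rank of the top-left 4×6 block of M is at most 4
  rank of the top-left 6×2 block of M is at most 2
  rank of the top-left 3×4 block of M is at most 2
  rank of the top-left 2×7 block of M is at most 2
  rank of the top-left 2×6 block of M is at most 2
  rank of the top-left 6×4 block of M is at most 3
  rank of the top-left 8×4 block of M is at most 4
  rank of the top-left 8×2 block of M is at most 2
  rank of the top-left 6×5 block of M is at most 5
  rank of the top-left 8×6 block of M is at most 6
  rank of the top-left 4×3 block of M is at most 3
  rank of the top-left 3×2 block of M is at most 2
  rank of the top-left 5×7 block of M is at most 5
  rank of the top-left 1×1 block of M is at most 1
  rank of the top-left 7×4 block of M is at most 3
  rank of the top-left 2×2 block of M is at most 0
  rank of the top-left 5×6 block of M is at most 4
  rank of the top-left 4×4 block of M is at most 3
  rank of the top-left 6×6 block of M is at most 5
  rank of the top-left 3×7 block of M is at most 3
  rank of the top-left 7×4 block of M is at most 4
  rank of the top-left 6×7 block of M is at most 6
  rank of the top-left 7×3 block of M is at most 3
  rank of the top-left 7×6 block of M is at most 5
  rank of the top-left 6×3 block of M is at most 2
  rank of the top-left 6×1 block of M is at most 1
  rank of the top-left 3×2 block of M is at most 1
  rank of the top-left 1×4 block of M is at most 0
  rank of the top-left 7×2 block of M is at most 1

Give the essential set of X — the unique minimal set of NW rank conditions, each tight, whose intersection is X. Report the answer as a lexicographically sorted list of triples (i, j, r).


Recovering R(i,j) via the rank-extension bound from the 29 conditions:

  0, 0, 0, 0, 1, 1, 1, 1
  0, 0, 1, 1, 2, 2, 2, 2
  1, 1, 2, 2, 3, 3, 3, 3
  1, 1, 2, 3, 4, 4, 4, 4
  1, 1, 2, 3, 4, 4, 5, 5
  1, 1, 2, 3, 4, 5, 6, 6
  1, 1, 2, 3, 4, 5, 6, 7
  1, 2, 3, 4, 5, 6, 7, 8

so w = (5, 3, 1, 4, 7, 6, 8, 2).

|D(w)|=11, |Ess(w)|=4:

[(1, 4, 0), (2, 2, 0), (5, 6, 4), (7, 2, 1)]


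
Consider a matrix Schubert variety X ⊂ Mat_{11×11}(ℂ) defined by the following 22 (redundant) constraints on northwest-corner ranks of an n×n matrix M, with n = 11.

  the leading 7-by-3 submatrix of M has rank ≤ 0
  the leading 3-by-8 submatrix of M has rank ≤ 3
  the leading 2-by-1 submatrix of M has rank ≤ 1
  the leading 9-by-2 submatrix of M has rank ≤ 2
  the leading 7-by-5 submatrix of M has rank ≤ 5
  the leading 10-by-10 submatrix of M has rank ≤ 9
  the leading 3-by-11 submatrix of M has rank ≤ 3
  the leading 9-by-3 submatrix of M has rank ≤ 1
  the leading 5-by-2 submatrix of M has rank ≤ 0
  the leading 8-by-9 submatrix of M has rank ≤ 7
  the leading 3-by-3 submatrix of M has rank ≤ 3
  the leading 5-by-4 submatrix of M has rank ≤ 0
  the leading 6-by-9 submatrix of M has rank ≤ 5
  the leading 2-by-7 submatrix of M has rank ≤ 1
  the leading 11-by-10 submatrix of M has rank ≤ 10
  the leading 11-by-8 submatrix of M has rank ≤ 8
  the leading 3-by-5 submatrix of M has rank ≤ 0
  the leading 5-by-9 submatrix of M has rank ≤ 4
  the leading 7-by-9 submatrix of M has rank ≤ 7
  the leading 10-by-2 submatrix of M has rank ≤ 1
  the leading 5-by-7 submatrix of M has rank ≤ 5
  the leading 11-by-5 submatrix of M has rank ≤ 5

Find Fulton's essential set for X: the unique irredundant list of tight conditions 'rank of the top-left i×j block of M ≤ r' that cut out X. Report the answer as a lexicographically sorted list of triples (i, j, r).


The tightest implied rank at each (i,j), from the 22 conditions:

  i=1: 0  0  0  0  0  1  1  1  1  1  1
  i=2: 0  0  0  0  0  1  1  2  2  2  2
  i=3: 0  0  0  0  0  1  2  3  3  3  3
  i=4: 0  0  0  0  1  2  3  4  4  4  4
  i=5: 0  0  0  0  1  2  3  4  4  5  5
  i=6: 0  0  0  1  2  3  4  5  5  6  6
  i=7: 0  0  0  1  2  3  4  5  6  7  7
  i=8: 1  1  1  2  3  4  5  6  7  8  8
  i=9: 1  1  1  2  3  4  5  6  7  8  9
  i=10: 1  1  2  3  4  5  6  7  8  9  10
  i=11: 1  2  3  4  5  6  7  8  9  10  11

second differences of R give the permutation w = (6, 8, 7, 5, 10, 4, 9, 1, 11, 3, 2).

|D(w)|=34, |Ess(w)|=7:

[(2, 7, 1), (3, 5, 0), (5, 4, 0), (5, 9, 4), (7, 3, 0), (9, 3, 1), (10, 2, 1)]
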